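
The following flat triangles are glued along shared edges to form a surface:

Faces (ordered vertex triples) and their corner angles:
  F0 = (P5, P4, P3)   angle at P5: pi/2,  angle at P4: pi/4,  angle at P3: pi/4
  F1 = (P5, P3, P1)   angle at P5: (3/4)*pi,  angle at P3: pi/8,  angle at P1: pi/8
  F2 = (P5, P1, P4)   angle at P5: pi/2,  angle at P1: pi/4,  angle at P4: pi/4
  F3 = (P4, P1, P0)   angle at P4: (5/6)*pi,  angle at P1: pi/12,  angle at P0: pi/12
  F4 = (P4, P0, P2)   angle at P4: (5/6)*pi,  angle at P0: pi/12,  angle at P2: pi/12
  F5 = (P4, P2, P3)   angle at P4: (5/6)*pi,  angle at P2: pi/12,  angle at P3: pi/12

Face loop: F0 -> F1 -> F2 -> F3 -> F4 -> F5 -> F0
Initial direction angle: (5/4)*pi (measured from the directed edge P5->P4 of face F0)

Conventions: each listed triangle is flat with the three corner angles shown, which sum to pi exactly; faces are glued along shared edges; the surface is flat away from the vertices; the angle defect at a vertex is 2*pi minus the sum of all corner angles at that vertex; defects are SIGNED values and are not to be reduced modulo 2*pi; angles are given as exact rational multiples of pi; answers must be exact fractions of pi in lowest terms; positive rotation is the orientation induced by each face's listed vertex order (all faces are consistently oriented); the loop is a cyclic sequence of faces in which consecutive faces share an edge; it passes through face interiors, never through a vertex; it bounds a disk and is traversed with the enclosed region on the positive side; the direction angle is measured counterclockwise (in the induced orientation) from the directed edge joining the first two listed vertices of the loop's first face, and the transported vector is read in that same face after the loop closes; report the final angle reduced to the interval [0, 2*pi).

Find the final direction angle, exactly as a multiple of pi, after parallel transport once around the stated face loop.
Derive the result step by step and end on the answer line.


enclosed vertex P4: corner angles sum to 3*pi, defect = 2*pi - 3*pi = -pi
enclosed vertex P5: corner angles sum to (7/4)*pi, defect = 2*pi - (7/4)*pi = pi/4
holonomy = initial angle + sum of enclosed defects (mod 2*pi), positive in the induced orientation
final angle = (5/4)*pi - (3/4)*pi = pi/2 (mod 2*pi)

Answer: final direction angle = pi/2


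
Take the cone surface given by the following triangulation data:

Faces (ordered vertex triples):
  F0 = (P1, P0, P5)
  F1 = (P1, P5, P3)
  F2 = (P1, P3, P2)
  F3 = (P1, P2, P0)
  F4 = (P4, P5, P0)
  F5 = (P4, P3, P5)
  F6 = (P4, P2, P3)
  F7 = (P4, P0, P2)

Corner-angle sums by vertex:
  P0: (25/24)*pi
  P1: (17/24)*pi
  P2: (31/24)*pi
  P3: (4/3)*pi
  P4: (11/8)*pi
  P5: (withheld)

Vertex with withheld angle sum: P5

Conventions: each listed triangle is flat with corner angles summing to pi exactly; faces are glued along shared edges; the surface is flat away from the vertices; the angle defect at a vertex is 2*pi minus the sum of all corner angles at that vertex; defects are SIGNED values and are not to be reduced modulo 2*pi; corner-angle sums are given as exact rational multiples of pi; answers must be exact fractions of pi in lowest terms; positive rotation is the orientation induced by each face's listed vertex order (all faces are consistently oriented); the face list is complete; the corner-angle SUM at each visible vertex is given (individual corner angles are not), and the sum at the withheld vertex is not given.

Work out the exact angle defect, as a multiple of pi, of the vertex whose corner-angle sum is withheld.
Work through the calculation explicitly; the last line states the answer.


V = 6, E = 12, F = 8; chi = V - E + F = 2
Gauss-Bonnet: total defect = 2*pi*chi = 4*pi; visible defects sum to (17/4)*pi

Answer: defect(P5) = -pi/4


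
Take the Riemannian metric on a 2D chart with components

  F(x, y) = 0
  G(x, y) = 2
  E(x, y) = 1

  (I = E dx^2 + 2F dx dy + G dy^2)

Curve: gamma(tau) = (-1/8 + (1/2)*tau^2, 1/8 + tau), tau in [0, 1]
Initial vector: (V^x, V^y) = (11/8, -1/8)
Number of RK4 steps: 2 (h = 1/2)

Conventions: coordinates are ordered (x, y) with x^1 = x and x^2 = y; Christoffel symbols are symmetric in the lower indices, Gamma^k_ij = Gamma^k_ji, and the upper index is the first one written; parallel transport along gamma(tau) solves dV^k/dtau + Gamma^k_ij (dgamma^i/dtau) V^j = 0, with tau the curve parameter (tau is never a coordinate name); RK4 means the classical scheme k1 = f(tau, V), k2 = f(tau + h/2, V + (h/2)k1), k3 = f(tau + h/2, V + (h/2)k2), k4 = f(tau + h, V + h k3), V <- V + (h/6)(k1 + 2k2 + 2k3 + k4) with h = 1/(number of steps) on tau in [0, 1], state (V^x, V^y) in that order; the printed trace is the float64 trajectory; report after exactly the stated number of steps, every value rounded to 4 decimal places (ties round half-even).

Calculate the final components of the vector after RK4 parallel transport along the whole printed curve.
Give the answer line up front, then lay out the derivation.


Answer: V^x = 1.3750, V^y = -0.1250

gamma'(tau) = (tau, 1); f(tau, V)^k = -Gamma^k_ij(gamma(tau)) gamma'^i(tau) V^j; h = 1/2; intermediate values shown to 6 dp
curve data and Christoffel symbols at the stage parameters:
  tau = 0.000000: gamma = (-0.125000, 0.125000), gamma' = (0.000000, 1.000000); Gamma_xxx = 0.000000, Gamma_xxy = 0.000000, Gamma_xyy = 0.000000, Gamma_yxx = 0.000000, Gamma_yxy = 0.000000, Gamma_yyy = 0.000000
  tau = 0.250000: gamma = (-0.093750, 0.375000), gamma' = (0.250000, 1.000000); Gamma_xxx = 0.000000, Gamma_xxy = 0.000000, Gamma_xyy = 0.000000, Gamma_yxx = 0.000000, Gamma_yxy = 0.000000, Gamma_yyy = 0.000000
  tau = 0.500000: gamma = (0.000000, 0.625000), gamma' = (0.500000, 1.000000); Gamma_xxx = 0.000000, Gamma_xxy = 0.000000, Gamma_xyy = 0.000000, Gamma_yxx = 0.000000, Gamma_yxy = 0.000000, Gamma_yyy = 0.000000
  tau = 0.750000: gamma = (0.156250, 0.875000), gamma' = (0.750000, 1.000000); Gamma_xxx = 0.000000, Gamma_xxy = 0.000000, Gamma_xyy = 0.000000, Gamma_yxx = 0.000000, Gamma_yxy = 0.000000, Gamma_yyy = 0.000000
  tau = 1.000000: gamma = (0.375000, 1.125000), gamma' = (1.000000, 1.000000); Gamma_xxx = 0.000000, Gamma_xxy = 0.000000, Gamma_xyy = 0.000000, Gamma_yxx = 0.000000, Gamma_yxy = 0.000000, Gamma_yyy = 0.000000
step 0: V^x = 1.3750, V^y = -0.1250
step 1: k1 = (0.000000, 0.000000), k2 = (0.000000, 0.000000), k3 = (0.000000, 0.000000), k4 = (0.000000, 0.000000); V <- V + (h/6)(k1 + 2k2 + 2k3 + k4): V^x = 1.3750, V^y = -0.1250
step 2: k1 = (0.000000, 0.000000), k2 = (0.000000, 0.000000), k3 = (0.000000, 0.000000), k4 = (0.000000, 0.000000); V <- V + (h/6)(k1 + 2k2 + 2k3 + k4): V^x = 1.3750, V^y = -0.1250


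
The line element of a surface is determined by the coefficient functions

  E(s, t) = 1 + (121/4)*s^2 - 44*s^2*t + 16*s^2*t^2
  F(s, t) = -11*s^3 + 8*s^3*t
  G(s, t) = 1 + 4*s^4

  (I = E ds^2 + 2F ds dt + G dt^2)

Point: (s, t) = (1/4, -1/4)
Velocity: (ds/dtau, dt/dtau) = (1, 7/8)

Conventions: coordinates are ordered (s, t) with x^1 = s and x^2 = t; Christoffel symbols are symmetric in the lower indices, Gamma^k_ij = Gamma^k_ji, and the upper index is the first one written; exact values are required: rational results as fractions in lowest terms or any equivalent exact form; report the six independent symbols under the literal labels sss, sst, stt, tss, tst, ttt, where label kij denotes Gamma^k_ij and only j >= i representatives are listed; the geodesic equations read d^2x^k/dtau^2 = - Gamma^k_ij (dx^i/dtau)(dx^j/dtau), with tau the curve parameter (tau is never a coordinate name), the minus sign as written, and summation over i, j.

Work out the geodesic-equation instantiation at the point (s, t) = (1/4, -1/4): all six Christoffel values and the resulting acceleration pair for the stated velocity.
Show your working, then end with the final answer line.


E = 233/64, F = -13/64, G = 65/64 at the point
E_s = 169/8, E_t = -13/4, F_s = -39/16, F_t = 1/8, G_s = 1/4, G_t = 0
EG - F^2 = 117/32;  g^inv = (32/117) * [[65/64, 13/64], [13/64, 233/64]]
first-kind symbols [ij,l] = (1/2)(d_i g_jl + d_j g_il - d_l g_ij): [ss,s] = E_s/2 = 169/16, [ss,t] = F_s - E_t/2 = -13/16, [st,s] = E_t/2 = -13/8, [st,t] = G_s/2 = 1/8, [tt,s] = F_t - G_s/2 = 0, [tt,t] = G_t/2 = 0
Gamma^s_ij = (G*[ij,s] - F*[ij,t])/(EG - F^2), Gamma^t_ij = (E*[ij,t] - F*[ij,s])/(EG - F^2)
Gamma_sss = 26/9, Gamma_sst = -4/9, Gamma_stt = 0, Gamma_tss = -2/9, Gamma_tst = 4/117, Gamma_ttt = 0
d^2s/dtau^2 = -(Gamma_sss*(1)^2 + 2*Gamma_sst*(1)*(7/8) + Gamma_stt*(7/8)^2) = -19/9
d^2t/dtau^2 = -(Gamma_tss*(1)^2 + 2*Gamma_tst*(1)*(7/8) + Gamma_ttt*(7/8)^2) = 19/117

Answer: Gamma_sss = 26/9, Gamma_sst = -4/9, Gamma_stt = 0, Gamma_tss = -2/9, Gamma_tst = 4/117, Gamma_ttt = 0; accelerations (d^2s/dtau^2, d^2t/dtau^2) = (-19/9, 19/117)


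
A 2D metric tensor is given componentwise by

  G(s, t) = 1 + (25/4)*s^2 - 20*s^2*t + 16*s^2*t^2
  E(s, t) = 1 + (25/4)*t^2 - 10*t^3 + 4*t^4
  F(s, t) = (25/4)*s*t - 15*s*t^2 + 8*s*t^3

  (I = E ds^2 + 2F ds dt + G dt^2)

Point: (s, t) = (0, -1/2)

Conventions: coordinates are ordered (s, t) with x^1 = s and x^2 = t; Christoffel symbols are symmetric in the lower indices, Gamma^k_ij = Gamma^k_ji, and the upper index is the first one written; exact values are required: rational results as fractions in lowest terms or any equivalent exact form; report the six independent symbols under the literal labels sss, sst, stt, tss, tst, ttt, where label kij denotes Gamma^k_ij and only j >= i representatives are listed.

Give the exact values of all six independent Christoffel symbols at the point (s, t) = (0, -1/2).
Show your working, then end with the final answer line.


E = 65/16, F = 0, G = 1 at the point
E_s = 0, E_t = -63/4, F_s = -63/8, F_t = 0, G_s = 0, G_t = 0
EG - F^2 = 65/16;  g^inv = (16/65) * [[1, 0], [0, 65/16]]
first-kind symbols [ij,l] = (1/2)(d_i g_jl + d_j g_il - d_l g_ij): [ss,s] = E_s/2 = 0, [ss,t] = F_s - E_t/2 = 0, [st,s] = E_t/2 = -63/8, [st,t] = G_s/2 = 0, [tt,s] = F_t - G_s/2 = 0, [tt,t] = G_t/2 = 0
Gamma^s_ij = (G*[ij,s] - F*[ij,t])/(EG - F^2), Gamma^t_ij = (E*[ij,t] - F*[ij,s])/(EG - F^2)

Answer: Gamma_sss = 0, Gamma_sst = -126/65, Gamma_stt = 0, Gamma_tss = 0, Gamma_tst = 0, Gamma_ttt = 0


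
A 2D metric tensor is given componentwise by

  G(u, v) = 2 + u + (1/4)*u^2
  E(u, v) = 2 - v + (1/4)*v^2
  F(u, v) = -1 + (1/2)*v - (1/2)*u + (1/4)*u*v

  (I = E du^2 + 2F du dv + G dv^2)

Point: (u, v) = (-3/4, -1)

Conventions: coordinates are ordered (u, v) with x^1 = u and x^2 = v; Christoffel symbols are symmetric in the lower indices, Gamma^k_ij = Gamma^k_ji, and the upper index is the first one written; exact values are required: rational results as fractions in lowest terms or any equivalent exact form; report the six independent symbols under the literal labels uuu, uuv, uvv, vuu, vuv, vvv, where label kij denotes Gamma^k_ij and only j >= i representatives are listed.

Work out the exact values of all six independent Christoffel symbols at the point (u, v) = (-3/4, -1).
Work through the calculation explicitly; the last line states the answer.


E = 13/4, F = -15/16, G = 89/64 at the point
E_u = 0, E_v = -3/2, F_u = -3/4, F_v = 5/16, G_u = 5/8, G_v = 0
EG - F^2 = 233/64;  g^inv = (64/233) * [[89/64, 15/16], [15/16, 13/4]]
first-kind symbols [ij,l] = (1/2)(d_i g_jl + d_j g_il - d_l g_ij): [uu,u] = E_u/2 = 0, [uu,v] = F_u - E_v/2 = 0, [uv,u] = E_v/2 = -3/4, [uv,v] = G_u/2 = 5/16, [vv,u] = F_v - G_u/2 = 0, [vv,v] = G_v/2 = 0
Gamma^u_ij = (G*[ij,u] - F*[ij,v])/(EG - F^2), Gamma^v_ij = (E*[ij,v] - F*[ij,u])/(EG - F^2)

Answer: Gamma_uuu = 0, Gamma_uuv = -48/233, Gamma_uvv = 0, Gamma_vuu = 0, Gamma_vuv = 20/233, Gamma_vvv = 0


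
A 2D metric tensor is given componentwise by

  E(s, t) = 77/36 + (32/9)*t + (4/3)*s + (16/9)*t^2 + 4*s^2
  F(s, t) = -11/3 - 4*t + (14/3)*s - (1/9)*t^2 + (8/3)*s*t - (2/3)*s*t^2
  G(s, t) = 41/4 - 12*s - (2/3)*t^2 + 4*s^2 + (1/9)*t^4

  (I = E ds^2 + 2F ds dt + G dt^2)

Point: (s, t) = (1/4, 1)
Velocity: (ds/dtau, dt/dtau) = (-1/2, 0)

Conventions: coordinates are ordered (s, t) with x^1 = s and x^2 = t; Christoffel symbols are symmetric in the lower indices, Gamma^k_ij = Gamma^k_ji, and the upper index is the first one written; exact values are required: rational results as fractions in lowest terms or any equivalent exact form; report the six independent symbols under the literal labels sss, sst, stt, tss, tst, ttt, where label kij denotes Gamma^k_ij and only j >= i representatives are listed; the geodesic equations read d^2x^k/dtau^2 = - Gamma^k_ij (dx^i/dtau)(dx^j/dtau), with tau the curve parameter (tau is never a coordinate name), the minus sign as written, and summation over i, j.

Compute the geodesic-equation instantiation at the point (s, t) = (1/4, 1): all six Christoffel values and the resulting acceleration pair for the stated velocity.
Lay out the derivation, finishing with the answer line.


E = 145/18, F = -55/9, G = 125/18 at the point
E_s = 10/3, E_t = 64/9, F_s = 20/3, F_t = -35/9, G_s = -10, G_t = -8/9
EG - F^2 = 6025/324;  g^inv = (324/6025) * [[125/18, 55/9], [55/9, 145/18]]
first-kind symbols [ij,l] = (1/2)(d_i g_jl + d_j g_il - d_l g_ij): [ss,s] = E_s/2 = 5/3, [ss,t] = F_s - E_t/2 = 28/9, [st,s] = E_t/2 = 32/9, [st,t] = G_s/2 = -5, [tt,s] = F_t - G_s/2 = 10/9, [tt,t] = G_t/2 = -4/9
Gamma^s_ij = (G*[ij,s] - F*[ij,t])/(EG - F^2), Gamma^t_ij = (E*[ij,t] - F*[ij,s])/(EG - F^2)
Gamma_sss = 1982/1205, Gamma_sst = -76/241, Gamma_stt = 324/1205, Gamma_tss = 2284/1205, Gamma_tst = -1202/1205, Gamma_ttt = 208/1205
d^2s/dtau^2 = -(Gamma_sss*(-1/2)^2 + 2*Gamma_sst*(-1/2)*(0) + Gamma_stt*(0)^2) = -991/2410
d^2t/dtau^2 = -(Gamma_tss*(-1/2)^2 + 2*Gamma_tst*(-1/2)*(0) + Gamma_ttt*(0)^2) = -571/1205

Answer: Gamma_sss = 1982/1205, Gamma_sst = -76/241, Gamma_stt = 324/1205, Gamma_tss = 2284/1205, Gamma_tst = -1202/1205, Gamma_ttt = 208/1205; accelerations (d^2s/dtau^2, d^2t/dtau^2) = (-991/2410, -571/1205)


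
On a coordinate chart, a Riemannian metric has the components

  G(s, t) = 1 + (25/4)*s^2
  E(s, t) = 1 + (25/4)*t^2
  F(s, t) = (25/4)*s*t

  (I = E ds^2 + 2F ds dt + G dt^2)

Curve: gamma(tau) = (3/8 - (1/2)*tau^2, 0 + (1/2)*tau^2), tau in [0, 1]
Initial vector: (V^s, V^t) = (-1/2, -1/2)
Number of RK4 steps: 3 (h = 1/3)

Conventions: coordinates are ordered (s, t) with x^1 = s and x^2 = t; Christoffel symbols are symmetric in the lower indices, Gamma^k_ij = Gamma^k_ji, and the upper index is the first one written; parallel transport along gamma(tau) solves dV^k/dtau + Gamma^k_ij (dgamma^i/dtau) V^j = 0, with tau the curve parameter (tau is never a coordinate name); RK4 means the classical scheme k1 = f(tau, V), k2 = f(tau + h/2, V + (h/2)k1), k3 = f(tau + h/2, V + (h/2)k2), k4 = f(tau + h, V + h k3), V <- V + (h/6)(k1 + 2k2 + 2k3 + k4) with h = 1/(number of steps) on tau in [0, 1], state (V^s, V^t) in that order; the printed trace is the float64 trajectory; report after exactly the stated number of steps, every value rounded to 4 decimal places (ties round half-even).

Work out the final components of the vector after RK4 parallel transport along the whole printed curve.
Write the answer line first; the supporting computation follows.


Answer: V^s = -0.5000, V^t = -0.5000

gamma'(tau) = (-tau, tau); f(tau, V)^k = -Gamma^k_ij(gamma(tau)) gamma'^i(tau) V^j; h = 1/3; intermediate values shown to 6 dp
curve data and Christoffel symbols at the stage parameters:
  tau = 0.000000: gamma = (0.375000, 0.000000), gamma' = (0.000000, 0.000000); Gamma_sss = 0.000000, Gamma_sst = 0.000000, Gamma_stt = 0.000000, Gamma_tss = 0.000000, Gamma_tst = 1.247401, Gamma_ttt = 0.000000
  tau = 0.166667: gamma = (0.361111, 0.013889), gamma' = (-0.166667, 0.166667); Gamma_sss = 0.000000, Gamma_sst = 0.047795, Gamma_stt = 0.000000, Gamma_tss = 0.000000, Gamma_tst = 1.242665, Gamma_ttt = 0.000000
  tau = 0.333333: gamma = (0.319444, 0.055556), gamma' = (-0.333333, 0.333333); Gamma_sss = 0.000000, Gamma_sst = 0.209540, Gamma_stt = 0.000000, Gamma_tss = 0.000000, Gamma_tst = 1.204854, Gamma_ttt = 0.000000
  tau = 0.500000: gamma = (0.250000, 0.125000), gamma' = (-0.500000, 0.500000); Gamma_sss = 0.000000, Gamma_sst = 0.524934, Gamma_stt = 0.000000, Gamma_tss = 0.000000, Gamma_tst = 1.049869, Gamma_ttt = 0.000000
  tau = 0.666667: gamma = (0.152778, 0.222222), gamma' = (-0.666667, 0.666667); Gamma_sss = 0.000000, Gamma_sst = 0.954876, Gamma_stt = 0.000000, Gamma_tss = 0.000000, Gamma_tst = 0.656477, Gamma_ttt = 0.000000
  tau = 0.833333: gamma = (0.027778, 0.347222), gamma' = (-0.833333, 0.833333); Gamma_sss = 0.000000, Gamma_sst = 1.234195, Gamma_stt = 0.000000, Gamma_tss = 0.000000, Gamma_tst = 0.098736, Gamma_ttt = 0.000000
  tau = 1.000000: gamma = (-0.125000, 0.500000), gamma' = (-1.000000, 1.000000); Gamma_sss = 0.000000, Gamma_sst = 1.174743, Gamma_stt = 0.000000, Gamma_tss = 0.000000, Gamma_tst = -0.293686, Gamma_ttt = 0.000000
step 0: V^s = -0.5000, V^t = -0.5000
step 1: k1 = (0.000000, 0.000000), k2 = (0.000000, 0.000000), k3 = (0.000000, 0.000000), k4 = (0.000000, 0.000000); V <- V + (h/6)(k1 + 2k2 + 2k3 + k4): V^s = -0.5000, V^t = -0.5000
step 2: k1 = (0.000000, 0.000000), k2 = (0.000000, 0.000000), k3 = (0.000000, 0.000000), k4 = (0.000000, 0.000000); V <- V + (h/6)(k1 + 2k2 + 2k3 + k4): V^s = -0.5000, V^t = -0.5000
step 3: k1 = (0.000000, 0.000000), k2 = (0.000000, 0.000000), k3 = (0.000000, 0.000000), k4 = (0.000000, 0.000000); V <- V + (h/6)(k1 + 2k2 + 2k3 + k4): V^s = -0.5000, V^t = -0.5000


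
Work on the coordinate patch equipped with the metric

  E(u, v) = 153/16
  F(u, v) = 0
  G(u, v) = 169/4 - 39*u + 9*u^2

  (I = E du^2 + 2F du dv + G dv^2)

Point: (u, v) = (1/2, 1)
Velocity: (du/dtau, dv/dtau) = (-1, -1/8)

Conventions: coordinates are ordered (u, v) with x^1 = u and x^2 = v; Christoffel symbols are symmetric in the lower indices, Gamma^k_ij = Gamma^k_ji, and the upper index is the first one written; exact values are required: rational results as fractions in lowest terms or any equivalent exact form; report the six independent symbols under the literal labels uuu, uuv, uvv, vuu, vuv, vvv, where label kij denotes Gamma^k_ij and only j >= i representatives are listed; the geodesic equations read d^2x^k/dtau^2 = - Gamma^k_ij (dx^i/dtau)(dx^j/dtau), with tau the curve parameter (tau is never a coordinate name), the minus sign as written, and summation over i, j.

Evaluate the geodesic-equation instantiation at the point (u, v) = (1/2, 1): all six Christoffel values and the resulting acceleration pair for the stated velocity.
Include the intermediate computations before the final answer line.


E = 153/16, F = 0, G = 25 at the point
E_u = 0, E_v = 0, F_u = 0, F_v = 0, G_u = -30, G_v = 0
EG - F^2 = 3825/16;  g^inv = (16/3825) * [[25, 0], [0, 153/16]]
first-kind symbols [ij,l] = (1/2)(d_i g_jl + d_j g_il - d_l g_ij): [uu,u] = E_u/2 = 0, [uu,v] = F_u - E_v/2 = 0, [uv,u] = E_v/2 = 0, [uv,v] = G_u/2 = -15, [vv,u] = F_v - G_u/2 = 15, [vv,v] = G_v/2 = 0
Gamma^u_ij = (G*[ij,u] - F*[ij,v])/(EG - F^2), Gamma^v_ij = (E*[ij,v] - F*[ij,u])/(EG - F^2)
Gamma_uuu = 0, Gamma_uuv = 0, Gamma_uvv = 80/51, Gamma_vuu = 0, Gamma_vuv = -3/5, Gamma_vvv = 0
d^2u/dtau^2 = -(Gamma_uuu*(-1)^2 + 2*Gamma_uuv*(-1)*(-1/8) + Gamma_uvv*(-1/8)^2) = -5/204
d^2v/dtau^2 = -(Gamma_vuu*(-1)^2 + 2*Gamma_vuv*(-1)*(-1/8) + Gamma_vvv*(-1/8)^2) = 3/20

Answer: Gamma_uuu = 0, Gamma_uuv = 0, Gamma_uvv = 80/51, Gamma_vuu = 0, Gamma_vuv = -3/5, Gamma_vvv = 0; accelerations (d^2u/dtau^2, d^2v/dtau^2) = (-5/204, 3/20)


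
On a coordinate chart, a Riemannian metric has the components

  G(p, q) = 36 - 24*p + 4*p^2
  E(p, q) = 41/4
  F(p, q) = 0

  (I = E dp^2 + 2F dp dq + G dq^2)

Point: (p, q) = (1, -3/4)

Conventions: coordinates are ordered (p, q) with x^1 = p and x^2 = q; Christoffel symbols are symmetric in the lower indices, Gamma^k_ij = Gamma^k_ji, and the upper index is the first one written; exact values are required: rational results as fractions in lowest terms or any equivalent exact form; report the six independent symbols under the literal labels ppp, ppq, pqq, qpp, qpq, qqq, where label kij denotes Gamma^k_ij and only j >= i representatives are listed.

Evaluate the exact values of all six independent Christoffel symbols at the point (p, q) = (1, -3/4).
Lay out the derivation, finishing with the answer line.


E = 41/4, F = 0, G = 16 at the point
E_p = 0, E_q = 0, F_p = 0, F_q = 0, G_p = -16, G_q = 0
EG - F^2 = 164;  g^inv = (1/164) * [[16, 0], [0, 41/4]]
first-kind symbols [ij,l] = (1/2)(d_i g_jl + d_j g_il - d_l g_ij): [pp,p] = E_p/2 = 0, [pp,q] = F_p - E_q/2 = 0, [pq,p] = E_q/2 = 0, [pq,q] = G_p/2 = -8, [qq,p] = F_q - G_p/2 = 8, [qq,q] = G_q/2 = 0
Gamma^p_ij = (G*[ij,p] - F*[ij,q])/(EG - F^2), Gamma^q_ij = (E*[ij,q] - F*[ij,p])/(EG - F^2)

Answer: Gamma_ppp = 0, Gamma_ppq = 0, Gamma_pqq = 32/41, Gamma_qpp = 0, Gamma_qpq = -1/2, Gamma_qqq = 0


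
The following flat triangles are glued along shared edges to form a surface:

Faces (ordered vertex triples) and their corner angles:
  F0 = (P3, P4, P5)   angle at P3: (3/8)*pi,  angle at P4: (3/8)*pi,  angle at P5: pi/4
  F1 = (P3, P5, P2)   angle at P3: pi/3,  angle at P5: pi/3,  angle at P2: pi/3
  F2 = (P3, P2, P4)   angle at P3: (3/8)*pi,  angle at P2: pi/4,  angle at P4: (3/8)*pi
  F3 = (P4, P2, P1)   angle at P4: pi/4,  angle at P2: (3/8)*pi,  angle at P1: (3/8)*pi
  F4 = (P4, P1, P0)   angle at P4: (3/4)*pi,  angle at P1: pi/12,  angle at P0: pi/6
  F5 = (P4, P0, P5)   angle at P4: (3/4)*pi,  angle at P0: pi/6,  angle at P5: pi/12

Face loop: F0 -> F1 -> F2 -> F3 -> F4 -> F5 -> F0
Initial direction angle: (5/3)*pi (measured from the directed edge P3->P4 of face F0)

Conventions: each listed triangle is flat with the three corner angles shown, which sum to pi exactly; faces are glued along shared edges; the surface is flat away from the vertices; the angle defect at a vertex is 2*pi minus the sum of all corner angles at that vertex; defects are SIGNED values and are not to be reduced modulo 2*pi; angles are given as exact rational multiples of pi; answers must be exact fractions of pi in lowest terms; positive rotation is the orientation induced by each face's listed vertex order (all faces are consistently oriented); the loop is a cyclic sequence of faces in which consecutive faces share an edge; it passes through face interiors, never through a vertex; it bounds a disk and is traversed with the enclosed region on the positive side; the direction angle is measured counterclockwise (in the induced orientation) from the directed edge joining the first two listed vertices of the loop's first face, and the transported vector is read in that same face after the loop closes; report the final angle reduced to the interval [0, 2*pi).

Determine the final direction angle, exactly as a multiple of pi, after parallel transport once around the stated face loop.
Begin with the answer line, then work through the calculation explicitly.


Answer: final direction angle = pi/12

enclosed vertex P3: corner angles sum to (13/12)*pi, defect = 2*pi - (13/12)*pi = (11/12)*pi
enclosed vertex P4: corner angles sum to (5/2)*pi, defect = 2*pi - (5/2)*pi = -pi/2
transport around the loop rotates by the sum of enclosed defects; add to the initial angle mod 2*pi
final angle = (5/3)*pi + (5/12)*pi = pi/12 (mod 2*pi)


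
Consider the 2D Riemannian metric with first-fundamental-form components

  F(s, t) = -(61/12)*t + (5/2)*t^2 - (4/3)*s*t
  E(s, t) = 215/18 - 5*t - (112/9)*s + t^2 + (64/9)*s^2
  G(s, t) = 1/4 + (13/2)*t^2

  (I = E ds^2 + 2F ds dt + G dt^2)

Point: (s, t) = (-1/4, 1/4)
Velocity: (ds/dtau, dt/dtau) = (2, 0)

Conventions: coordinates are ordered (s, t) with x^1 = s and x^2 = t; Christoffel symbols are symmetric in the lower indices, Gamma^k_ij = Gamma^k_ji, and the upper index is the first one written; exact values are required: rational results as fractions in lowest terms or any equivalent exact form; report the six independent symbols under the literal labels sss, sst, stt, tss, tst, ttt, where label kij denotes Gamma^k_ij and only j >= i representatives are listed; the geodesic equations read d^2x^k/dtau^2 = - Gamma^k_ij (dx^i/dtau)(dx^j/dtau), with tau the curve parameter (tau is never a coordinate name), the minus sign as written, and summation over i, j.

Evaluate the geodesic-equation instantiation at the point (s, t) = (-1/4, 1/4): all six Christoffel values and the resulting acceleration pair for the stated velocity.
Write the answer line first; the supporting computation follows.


Answer: Gamma_sss = -3352/8529, Gamma_sst = -504/2843, Gamma_stt = -212/2843, Gamma_tss = 58928/25587, Gamma_tst = -792/2843, Gamma_ttt = 20120/8529; accelerations (d^2s/dtau^2, d^2t/dtau^2) = (13408/8529, -235712/25587)

E = 229/16, F = -33/32, G = 21/32 at the point
E_s = -16, E_t = -9/2, F_s = -1/3, F_t = -7/2, G_s = 0, G_t = 13/4
EG - F^2 = 8529/1024;  g^inv = (1024/8529) * [[21/32, 33/32], [33/32, 229/16]]
first-kind symbols [ij,l] = (1/2)(d_i g_jl + d_j g_il - d_l g_ij): [ss,s] = E_s/2 = -8, [ss,t] = F_s - E_t/2 = 23/12, [st,s] = E_t/2 = -9/4, [st,t] = G_s/2 = 0, [tt,s] = F_t - G_s/2 = -7/2, [tt,t] = G_t/2 = 13/8
Gamma^s_ij = (G*[ij,s] - F*[ij,t])/(EG - F^2), Gamma^t_ij = (E*[ij,t] - F*[ij,s])/(EG - F^2)
Gamma_sss = -3352/8529, Gamma_sst = -504/2843, Gamma_stt = -212/2843, Gamma_tss = 58928/25587, Gamma_tst = -792/2843, Gamma_ttt = 20120/8529
d^2s/dtau^2 = -(Gamma_sss*(2)^2 + 2*Gamma_sst*(2)*(0) + Gamma_stt*(0)^2) = 13408/8529
d^2t/dtau^2 = -(Gamma_tss*(2)^2 + 2*Gamma_tst*(2)*(0) + Gamma_ttt*(0)^2) = -235712/25587


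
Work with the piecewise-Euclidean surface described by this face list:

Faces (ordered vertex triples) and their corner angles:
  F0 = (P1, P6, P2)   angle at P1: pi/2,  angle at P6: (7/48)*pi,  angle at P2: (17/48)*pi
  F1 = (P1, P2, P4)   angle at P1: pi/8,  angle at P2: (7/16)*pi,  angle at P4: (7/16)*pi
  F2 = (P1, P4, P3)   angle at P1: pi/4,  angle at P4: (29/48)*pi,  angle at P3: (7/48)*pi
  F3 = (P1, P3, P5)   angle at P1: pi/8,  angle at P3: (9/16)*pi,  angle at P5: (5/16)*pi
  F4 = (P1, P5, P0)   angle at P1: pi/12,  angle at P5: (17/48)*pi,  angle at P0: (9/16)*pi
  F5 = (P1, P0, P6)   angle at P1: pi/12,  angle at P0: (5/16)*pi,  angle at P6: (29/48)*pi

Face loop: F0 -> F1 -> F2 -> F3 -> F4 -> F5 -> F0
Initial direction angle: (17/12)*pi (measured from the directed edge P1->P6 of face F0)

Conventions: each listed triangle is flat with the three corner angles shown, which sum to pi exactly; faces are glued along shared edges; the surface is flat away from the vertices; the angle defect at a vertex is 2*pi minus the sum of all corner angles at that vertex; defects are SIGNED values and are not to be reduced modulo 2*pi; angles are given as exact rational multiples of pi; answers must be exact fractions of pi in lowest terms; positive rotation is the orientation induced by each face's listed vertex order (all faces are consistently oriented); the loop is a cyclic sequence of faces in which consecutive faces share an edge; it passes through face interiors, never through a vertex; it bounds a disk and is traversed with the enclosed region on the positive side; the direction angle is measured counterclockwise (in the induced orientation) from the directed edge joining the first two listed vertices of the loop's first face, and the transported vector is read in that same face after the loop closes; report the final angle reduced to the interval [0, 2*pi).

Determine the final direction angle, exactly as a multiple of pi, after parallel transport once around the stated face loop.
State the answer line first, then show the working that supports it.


Answer: final direction angle = pi/4

enclosed vertex P1: corner angles sum to (7/6)*pi, defect = 2*pi - (7/6)*pi = (5/6)*pi
the rotation equals the total enclosed defect, so the final angle is initial + defects (mod 2*pi)
final angle = (17/12)*pi + (5/6)*pi = pi/4 (mod 2*pi)


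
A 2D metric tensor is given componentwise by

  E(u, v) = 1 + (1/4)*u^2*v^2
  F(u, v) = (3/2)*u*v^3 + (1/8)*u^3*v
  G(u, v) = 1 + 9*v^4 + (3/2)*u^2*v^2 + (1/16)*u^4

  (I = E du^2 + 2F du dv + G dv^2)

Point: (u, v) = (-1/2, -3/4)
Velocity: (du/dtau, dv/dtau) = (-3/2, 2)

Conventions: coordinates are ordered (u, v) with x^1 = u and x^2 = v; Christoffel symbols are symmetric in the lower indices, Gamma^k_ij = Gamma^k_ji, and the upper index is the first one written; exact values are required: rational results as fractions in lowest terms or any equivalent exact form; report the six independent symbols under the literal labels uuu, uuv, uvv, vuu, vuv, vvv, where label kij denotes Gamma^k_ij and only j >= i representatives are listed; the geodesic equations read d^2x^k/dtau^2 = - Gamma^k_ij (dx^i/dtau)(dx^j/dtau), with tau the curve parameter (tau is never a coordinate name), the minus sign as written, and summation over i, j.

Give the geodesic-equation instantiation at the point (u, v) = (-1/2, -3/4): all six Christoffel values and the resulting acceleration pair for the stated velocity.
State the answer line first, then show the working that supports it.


Answer: Gamma_uuu = -18/1049, Gamma_uuv = -12/1049, Gamma_uvv = -216/1049, Gamma_vuu = -168/1049, Gamma_vuv = -112/1049, Gamma_vvv = -2016/1049; accelerations (d^2u/dtau^2, d^2v/dtau^2) = (1665/2098, 7770/1049)

E = 265/256, F = 21/64, G = 65/16 at the point
E_u = -9/64, E_v = -3/32, F_u = -45/64, F_v = -41/32, G_u = -7/8, G_v = -63/4
EG - F^2 = 1049/256;  g^inv = (256/1049) * [[65/16, -21/64], [-21/64, 265/256]]
first-kind symbols [ij,l] = (1/2)(d_i g_jl + d_j g_il - d_l g_ij): [uu,u] = E_u/2 = -9/128, [uu,v] = F_u - E_v/2 = -21/32, [uv,u] = E_v/2 = -3/64, [uv,v] = G_u/2 = -7/16, [vv,u] = F_v - G_u/2 = -27/32, [vv,v] = G_v/2 = -63/8
Gamma^u_ij = (G*[ij,u] - F*[ij,v])/(EG - F^2), Gamma^v_ij = (E*[ij,v] - F*[ij,u])/(EG - F^2)
Gamma_uuu = -18/1049, Gamma_uuv = -12/1049, Gamma_uvv = -216/1049, Gamma_vuu = -168/1049, Gamma_vuv = -112/1049, Gamma_vvv = -2016/1049
d^2u/dtau^2 = -(Gamma_uuu*(-3/2)^2 + 2*Gamma_uuv*(-3/2)*(2) + Gamma_uvv*(2)^2) = 1665/2098
d^2v/dtau^2 = -(Gamma_vuu*(-3/2)^2 + 2*Gamma_vuv*(-3/2)*(2) + Gamma_vvv*(2)^2) = 7770/1049


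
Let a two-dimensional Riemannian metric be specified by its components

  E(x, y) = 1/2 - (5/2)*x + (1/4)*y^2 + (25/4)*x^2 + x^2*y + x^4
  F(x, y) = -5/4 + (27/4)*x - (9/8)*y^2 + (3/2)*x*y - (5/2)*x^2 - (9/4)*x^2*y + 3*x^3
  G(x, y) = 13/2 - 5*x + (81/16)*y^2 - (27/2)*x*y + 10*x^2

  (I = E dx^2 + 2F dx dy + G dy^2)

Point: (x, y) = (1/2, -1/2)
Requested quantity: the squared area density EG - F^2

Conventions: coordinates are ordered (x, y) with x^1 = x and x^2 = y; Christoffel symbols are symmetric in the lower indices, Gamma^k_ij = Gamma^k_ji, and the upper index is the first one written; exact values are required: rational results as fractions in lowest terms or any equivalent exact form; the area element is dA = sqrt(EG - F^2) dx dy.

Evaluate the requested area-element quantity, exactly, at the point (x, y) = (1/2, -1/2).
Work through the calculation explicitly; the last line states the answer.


E = 13/16, F = 3/2, G = 713/64; EG - F^2 = 6965/1024

Answer: EG - F^2 = 6965/1024


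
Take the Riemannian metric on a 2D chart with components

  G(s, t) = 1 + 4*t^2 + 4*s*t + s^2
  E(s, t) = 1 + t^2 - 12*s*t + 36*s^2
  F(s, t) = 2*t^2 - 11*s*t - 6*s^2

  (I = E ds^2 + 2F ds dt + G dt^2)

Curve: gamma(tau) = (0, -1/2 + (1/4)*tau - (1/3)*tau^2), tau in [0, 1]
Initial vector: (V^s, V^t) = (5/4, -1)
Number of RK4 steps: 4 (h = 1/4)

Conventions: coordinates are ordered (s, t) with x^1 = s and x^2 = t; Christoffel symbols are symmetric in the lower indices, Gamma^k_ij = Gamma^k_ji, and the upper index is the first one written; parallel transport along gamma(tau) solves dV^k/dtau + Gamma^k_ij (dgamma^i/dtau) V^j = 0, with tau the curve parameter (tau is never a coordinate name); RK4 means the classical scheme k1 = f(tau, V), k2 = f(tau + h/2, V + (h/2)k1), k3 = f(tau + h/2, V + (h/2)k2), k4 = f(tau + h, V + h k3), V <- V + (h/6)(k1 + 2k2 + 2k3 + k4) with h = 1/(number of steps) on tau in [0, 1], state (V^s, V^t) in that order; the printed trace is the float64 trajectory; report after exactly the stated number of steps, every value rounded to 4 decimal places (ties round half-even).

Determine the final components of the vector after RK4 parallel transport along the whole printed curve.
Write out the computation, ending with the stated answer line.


gamma'(tau) = (0, 1/4 - (2/3)*tau); f(tau, V)^k = -Gamma^k_ij(gamma(tau)) gamma'^i(tau) V^j; h = 1/4; intermediate values shown to 6 dp
curve data and Christoffel symbols at the stage parameters:
  tau = 0.000000: gamma = (0.000000, -0.500000), gamma' = (0.000000, 0.250000); Gamma_sss = 1.333333, Gamma_sst = -0.222222, Gamma_stt = -0.444444, Gamma_tss = 2.666667, Gamma_tst = -0.444444, Gamma_ttt = -0.888889
  tau = 0.125000: gamma = (0.000000, -0.473958), gamma' = (0.000000, 0.166667); Gamma_sss = 1.339381, Gamma_sst = -0.223230, Gamma_stt = -0.446460, Gamma_tss = 2.678762, Gamma_tst = -0.446460, Gamma_ttt = -0.892921
  tau = 0.250000: gamma = (0.000000, -0.458333), gamma' = (0.000000, 0.083333); Gamma_sss = 1.341236, Gamma_sst = -0.223539, Gamma_stt = -0.447079, Gamma_tss = 2.682472, Gamma_tst = -0.447079, Gamma_ttt = -0.894157
  tau = 0.375000: gamma = (0.000000, -0.453125), gamma' = (0.000000, 0.000000); Gamma_sss = 1.341525, Gamma_sst = -0.223588, Gamma_stt = -0.447175, Gamma_tss = 2.683050, Gamma_tst = -0.447175, Gamma_ttt = -0.894350
  tau = 0.500000: gamma = (0.000000, -0.458333), gamma' = (0.000000, -0.083333); Gamma_sss = 1.341236, Gamma_sst = -0.223539, Gamma_stt = -0.447079, Gamma_tss = 2.682472, Gamma_tst = -0.447079, Gamma_ttt = -0.894157
  tau = 0.625000: gamma = (0.000000, -0.473958), gamma' = (0.000000, -0.166667); Gamma_sss = 1.339381, Gamma_sst = -0.223230, Gamma_stt = -0.446460, Gamma_tss = 2.678762, Gamma_tst = -0.446460, Gamma_ttt = -0.892921
  tau = 0.750000: gamma = (0.000000, -0.500000), gamma' = (0.000000, -0.250000); Gamma_sss = 1.333333, Gamma_sst = -0.222222, Gamma_stt = -0.444444, Gamma_tss = 2.666667, Gamma_tst = -0.444444, Gamma_ttt = -0.888889
  tau = 0.875000: gamma = (0.000000, -0.536458), gamma' = (0.000000, -0.333333); Gamma_sss = 1.319734, Gamma_sst = -0.219956, Gamma_stt = -0.439911, Gamma_tss = 2.639469, Gamma_tst = -0.439911, Gamma_ttt = -0.879823
  tau = 1.000000: gamma = (0.000000, -0.583333), gamma' = (0.000000, -0.416667); Gamma_sss = 1.295630, Gamma_sst = -0.215938, Gamma_stt = -0.431877, Gamma_tss = 2.591260, Gamma_tst = -0.431877, Gamma_ttt = -0.863753
step 0: V^s = 1.2500, V^t = -1.0000
step 1: k1 = (-0.041667, -0.083333), k2 = (-0.028873, -0.057745), k3 = (-0.028575, -0.057150), k4 = (-0.014637, -0.029273); V <- V + (h/6)(k1 + 2k2 + 2k3 + k4): V^s = 1.2429, V^t = -1.0143
step 2: k1 = (-0.014636, -0.029271), k2 = (0.000000, 0.000000), k3 = (0.000000, 0.000000), k4 = (0.014636, 0.029271); V <- V + (h/6)(k1 + 2k2 + 2k3 + k4): V^s = 1.2429, V^t = -1.0143
step 3: k1 = (0.014636, 0.029271), k2 = (0.028890, 0.057781), k3 = (0.028559, 0.057118), k4 = (0.041665, 0.083330); V <- V + (h/6)(k1 + 2k2 + 2k3 + k4): V^s = 1.2500, V^t = -1.0000
step 4: k1 = (0.041667, 0.083333), k2 = (0.053080, 0.106159), k3 = (0.052557, 0.105113), k4 = (0.061570, 0.123140); V <- V + (h/6)(k1 + 2k2 + 2k3 + k4): V^s = 1.2631, V^t = -0.9738

Answer: V^s = 1.2631, V^t = -0.9738


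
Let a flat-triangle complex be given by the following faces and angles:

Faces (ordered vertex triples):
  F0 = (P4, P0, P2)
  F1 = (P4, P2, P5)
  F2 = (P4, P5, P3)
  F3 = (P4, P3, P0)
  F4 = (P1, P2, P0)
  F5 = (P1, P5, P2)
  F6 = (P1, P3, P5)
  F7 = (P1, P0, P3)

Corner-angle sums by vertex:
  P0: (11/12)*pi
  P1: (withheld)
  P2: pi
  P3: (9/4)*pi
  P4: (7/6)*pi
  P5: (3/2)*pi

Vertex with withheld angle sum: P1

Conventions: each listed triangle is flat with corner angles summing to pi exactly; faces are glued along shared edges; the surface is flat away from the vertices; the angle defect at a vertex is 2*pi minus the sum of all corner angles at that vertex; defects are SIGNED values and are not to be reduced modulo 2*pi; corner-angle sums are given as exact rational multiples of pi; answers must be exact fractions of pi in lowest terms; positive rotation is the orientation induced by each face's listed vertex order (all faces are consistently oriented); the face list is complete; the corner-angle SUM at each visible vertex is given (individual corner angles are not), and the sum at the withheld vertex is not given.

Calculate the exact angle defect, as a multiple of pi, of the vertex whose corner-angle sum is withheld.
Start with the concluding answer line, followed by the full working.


Answer: defect(P1) = (5/6)*pi

V = 6, E = 12, F = 8; chi = V - E + F = 2
Gauss-Bonnet: total defect = 2*pi*chi = 4*pi; visible defects sum to (19/6)*pi


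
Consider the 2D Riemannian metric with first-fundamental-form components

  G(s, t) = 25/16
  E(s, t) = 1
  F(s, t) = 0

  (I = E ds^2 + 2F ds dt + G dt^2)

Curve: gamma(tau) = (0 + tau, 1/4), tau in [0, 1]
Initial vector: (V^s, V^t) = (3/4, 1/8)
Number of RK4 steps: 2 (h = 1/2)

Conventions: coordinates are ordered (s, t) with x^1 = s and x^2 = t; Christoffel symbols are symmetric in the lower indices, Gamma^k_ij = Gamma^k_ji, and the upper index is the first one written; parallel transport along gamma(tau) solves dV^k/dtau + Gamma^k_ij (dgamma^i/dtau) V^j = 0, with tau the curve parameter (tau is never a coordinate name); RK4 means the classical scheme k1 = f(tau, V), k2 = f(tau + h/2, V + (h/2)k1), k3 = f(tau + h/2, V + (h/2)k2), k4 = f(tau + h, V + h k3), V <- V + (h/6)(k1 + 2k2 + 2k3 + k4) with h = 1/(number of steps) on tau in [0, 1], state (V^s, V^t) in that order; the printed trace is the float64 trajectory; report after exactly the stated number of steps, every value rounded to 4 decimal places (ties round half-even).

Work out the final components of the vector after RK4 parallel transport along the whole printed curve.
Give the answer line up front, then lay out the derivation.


Answer: V^s = 0.7500, V^t = 0.1250

gamma'(tau) = (1, 0); f(tau, V)^k = -Gamma^k_ij(gamma(tau)) gamma'^i(tau) V^j; h = 1/2; intermediate values shown to 6 dp
curve data and Christoffel symbols at the stage parameters:
  tau = 0.000000: gamma = (0.000000, 0.250000), gamma' = (1.000000, 0.000000); Gamma_sss = 0.000000, Gamma_sst = 0.000000, Gamma_stt = 0.000000, Gamma_tss = 0.000000, Gamma_tst = 0.000000, Gamma_ttt = 0.000000
  tau = 0.250000: gamma = (0.250000, 0.250000), gamma' = (1.000000, 0.000000); Gamma_sss = 0.000000, Gamma_sst = 0.000000, Gamma_stt = 0.000000, Gamma_tss = 0.000000, Gamma_tst = 0.000000, Gamma_ttt = 0.000000
  tau = 0.500000: gamma = (0.500000, 0.250000), gamma' = (1.000000, 0.000000); Gamma_sss = 0.000000, Gamma_sst = 0.000000, Gamma_stt = 0.000000, Gamma_tss = 0.000000, Gamma_tst = 0.000000, Gamma_ttt = 0.000000
  tau = 0.750000: gamma = (0.750000, 0.250000), gamma' = (1.000000, 0.000000); Gamma_sss = 0.000000, Gamma_sst = 0.000000, Gamma_stt = 0.000000, Gamma_tss = 0.000000, Gamma_tst = 0.000000, Gamma_ttt = 0.000000
  tau = 1.000000: gamma = (1.000000, 0.250000), gamma' = (1.000000, 0.000000); Gamma_sss = 0.000000, Gamma_sst = 0.000000, Gamma_stt = 0.000000, Gamma_tss = 0.000000, Gamma_tst = 0.000000, Gamma_ttt = 0.000000
step 0: V^s = 0.7500, V^t = 0.1250
step 1: k1 = (0.000000, 0.000000), k2 = (0.000000, 0.000000), k3 = (0.000000, 0.000000), k4 = (0.000000, 0.000000); V <- V + (h/6)(k1 + 2k2 + 2k3 + k4): V^s = 0.7500, V^t = 0.1250
step 2: k1 = (0.000000, 0.000000), k2 = (0.000000, 0.000000), k3 = (0.000000, 0.000000), k4 = (0.000000, 0.000000); V <- V + (h/6)(k1 + 2k2 + 2k3 + k4): V^s = 0.7500, V^t = 0.1250


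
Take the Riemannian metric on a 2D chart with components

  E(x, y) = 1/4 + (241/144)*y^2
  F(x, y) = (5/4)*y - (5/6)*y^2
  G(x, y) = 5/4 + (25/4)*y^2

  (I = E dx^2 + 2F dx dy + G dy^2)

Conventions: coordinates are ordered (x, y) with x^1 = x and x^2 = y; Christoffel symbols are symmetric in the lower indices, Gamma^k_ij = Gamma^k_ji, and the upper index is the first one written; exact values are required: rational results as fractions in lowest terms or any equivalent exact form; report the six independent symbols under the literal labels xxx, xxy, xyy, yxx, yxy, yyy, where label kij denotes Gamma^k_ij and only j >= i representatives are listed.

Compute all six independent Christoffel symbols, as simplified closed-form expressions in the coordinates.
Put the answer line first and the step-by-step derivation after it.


Answer: Gamma_xxx = (-482*y^3 + 723*y^2)/(3375*y^4 + 720*y^3 + 723*y^2 + 108), Gamma_xxy = (1205*y^3 + 241*y)/(1125*y^4 + 240*y^3 + 241*y^2 + 36), Gamma_xyy = (-600*y^3 - 240*y + 180)/(1125*y^4 + 240*y^3 + 241*y^2 + 36), Gamma_yxx = (-58081*y^3 - 8676*y)/(202500*y^4 + 43200*y^3 + 43380*y^2 + 6480), Gamma_yxy = (482*y^3 - 723*y^2)/(3375*y^4 + 720*y^3 + 723*y^2 + 108), Gamma_yyy = (1045*y^3 + 360*y^2)/(1125*y^4 + 240*y^3 + 241*y^2 + 36)

E = 1/4 + (241/144)*y^2; F = (5/4)*y - (5/6)*y^2; G = 5/4 + (25/4)*y^2
Gamma^k_ij = (1/2) g^{kl} (d_i g_jl + d_j g_il - d_l g_ij), with g^inv = (1/(EG-F^2)) [[G, -F], [-F, E]]
first partials: E_x = 0, E_y = (241/72)*y, F_x = 0, F_y = 5/4 - (5/3)*y, G_x = 0, G_y = (25/2)*y
D = EG - F^2 = 5/16 + (1205/576)*y^2 + (25/12)*y^3 + (625/64)*y^4
expanded: Gamma^x_xx = (G E_x - 2F F_x + F E_y)/(2D), Gamma^x_xy = (G E_y - F G_x)/(2D), Gamma^x_yy = (2G F_y - G G_x - F G_y)/(2D), Gamma^y_xx = (2E F_x - E E_y - F E_x)/(2D), Gamma^y_xy = (E G_x - F E_y)/(2D), Gamma^y_yy = (E G_y - 2F F_y + F G_x)/(2D); substitute and cancel common factors
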